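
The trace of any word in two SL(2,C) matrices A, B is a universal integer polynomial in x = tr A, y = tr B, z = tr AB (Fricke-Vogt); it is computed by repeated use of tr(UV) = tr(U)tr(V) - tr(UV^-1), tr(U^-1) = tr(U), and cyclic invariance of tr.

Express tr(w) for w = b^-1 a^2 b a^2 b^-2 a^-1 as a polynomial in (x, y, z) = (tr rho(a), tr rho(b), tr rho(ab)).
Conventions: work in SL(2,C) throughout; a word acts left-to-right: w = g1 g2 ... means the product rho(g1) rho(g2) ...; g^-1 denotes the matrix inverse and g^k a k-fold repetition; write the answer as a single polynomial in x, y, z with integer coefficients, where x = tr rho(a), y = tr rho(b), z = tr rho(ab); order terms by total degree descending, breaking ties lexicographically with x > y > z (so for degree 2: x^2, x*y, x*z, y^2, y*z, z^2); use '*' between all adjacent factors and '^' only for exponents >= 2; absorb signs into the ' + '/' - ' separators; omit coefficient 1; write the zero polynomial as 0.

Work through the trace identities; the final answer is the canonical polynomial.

x^3*y^2*z^2 - x^4*y*z - x^2*y^3*z - x^2*y*z^3 + x^3*y^2 + 2*x^2*y*z - x*y^2 + x*z^2 + y*z - x

trace(a b a) = trace(a) trace(b a) - trace(b) = x*z - y
next, trace(a^2 b a) = trace(a) trace(a b a) - trace(a b) = x^2*z - x*y - z
next, trace(a^2 b a^2) = trace(a) trace(a^2 b a) - trace(a^2 b) = x^3*z - x^2*y - 2*x*z + y
and trace(b a b a) = trace(b a) trace(b a) - trace(1) = z^2 - 2
next, trace(b a b) = trace(b) trace(a b) - trace(a) = y*z - x
next, trace(b a^2 b a) = trace(a) trace(b a b a) - trace(b a b) = x*z^2 - y*z - x
trace(a^2) = trace(a) trace(a) - trace(1) = x^2 - 2
and trace(b a^2 b) = trace(b) trace(a^2 b) - trace(a^2) = x*y*z - x^2 - y^2 + 2
trace(a^2 b a^2 b) = trace(a) trace(b a^2 b a) - trace(b a^2 b) = x^2*z^2 - 2*x*y*z + y^2 - 2
trace(a^2 b a^2 b^-1) = trace(a^2 b a^2) trace(b) - trace(a^2 b a^2 b) = x^3*y*z - x^2*y^2 - x^2*z^2 + 2
next, trace(a^2 b a^2 b^-2) = trace(a^2 b a^2 b^-1) trace(b) - trace(a^2 b a^2) = x^3*y^2*z - x^2*y^3 - x^2*y*z^2 - x^3*z + x^2*y + 2*x*z + y
trace(b^-1 a^2 b a^2 b^-2) = trace(a^2 b a^2 b^-2) trace(b) - trace(a^2 b a^2 b^-1) = x^3*y^3*z - x^2*y^4 - x^2*y^2*z^2 - 2*x^3*y*z + 2*x^2*y^2 + x^2*z^2 + 2*x*y*z + y^2 - 2
and trace(a^3 b a^2) = trace(a) trace(b a^4) - trace(b a^3) = x^4*z - x^3*y - 3*x^2*z + 2*x*y + z
trace(a^3 b a^2 b) = trace(a) trace(a b a^2 b a) - trace(a b a^2 b) = x^3*z^2 - 2*x^2*y*z + x*y^2 - x*z^2 + y*z - x
next, trace(a^2 b a^2 b^-1 a) = trace(a^3 b a^2) trace(b) - trace(a^3 b a^2 b) = x^4*y*z - x^3*y^2 - x^3*z^2 - x^2*y*z + x*y^2 + x*z^2 + x
and trace(b a b a b a) = trace(b a) trace(b a b a) - trace(b^-1 a^-1) = z^3 - 3*z
trace(b a b a b) = trace(b) trace(a b a b) - trace(a b a) = y*z^2 - x*z - y
trace(b a b a^2 b a) = trace(a) trace(b a b a b a) - trace(b a b a b) = x*z^3 - y*z^2 - 2*x*z + y
trace(b a b a^2 b) = trace(b) trace(a b a^2 b) - trace(a b a^2) = x*y*z^2 - x^2*z - y^2*z + z
and trace(a b a^2 b a^2 b) = trace(a) trace(b a b a^2 b a) - trace(b a b a^2 b) = x^2*z^3 - 2*x*y*z^2 - x^2*z + y^2*z + x*y - z
and trace(a^2 b a^2 b^-1 a b) = trace(a b a^2 b a^2) trace(b) - trace(a b a^2 b a^2 b) = x^3*y*z^2 - 2*x^2*y^2*z - x^2*z^3 + x*y^3 + x*y*z^2 + x^2*z - 2*x*y + z
next, trace(a b^-1 a^2 b a^2 b^-1) = trace(a^2 b a^2 b^-1 a) trace(b) - trace(a^2 b a^2 b^-1 a b) = x^4*y^2*z - x^3*y^3 - 2*x^3*y*z^2 + x^2*y^2*z + x^2*z^3 - x^2*z + 3*x*y - z
next, trace(a b^-1 a^2 b a^2) = trace(a^2 b a^3) trace(b) - trace(a^2 b a^3 b) = x^4*y*z - x^3*y^2 - x^3*z^2 - x^2*y*z + x*y^2 + x*z^2 + x
trace(b^-1 a^2 b a^2 b^-2 a) = trace(a b^-1 a^2 b a^2 b^-1) trace(b) - trace(a b^-1 a^2 b a^2) = x^4*y^3*z - x^3*y^4 - 2*x^3*y^2*z^2 - x^4*y*z + x^2*y^3*z + x^2*y*z^3 + x^3*y^2 + x^3*z^2 + 2*x*y^2 - x*z^2 - y*z - x
trace(b^-1 a^2 b a^2 b^-2 a^-1) = trace(b^-1 a^2 b a^2 b^-2) trace(a) - trace(b^-1 a^2 b a^2 b^-2 a) = x^3*y^2*z^2 - x^4*y*z - x^2*y^3*z - x^2*y*z^3 + x^3*y^2 + 2*x^2*y*z - x*y^2 + x*z^2 + y*z - x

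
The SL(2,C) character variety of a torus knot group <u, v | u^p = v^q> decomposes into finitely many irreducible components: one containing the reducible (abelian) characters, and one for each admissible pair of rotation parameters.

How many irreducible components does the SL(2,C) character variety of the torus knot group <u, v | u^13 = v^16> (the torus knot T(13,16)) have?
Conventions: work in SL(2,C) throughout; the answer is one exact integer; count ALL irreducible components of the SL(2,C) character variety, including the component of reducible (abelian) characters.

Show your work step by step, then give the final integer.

91

Gamma = < u, v | u^13 = v^16 > (torus knot T(13,16)); the central element u^13 = v^16 acts as +I or -I in any irreducible SL(2,C) representation.
This locks tr(u) to 2*cos(pi*alpha/13), alpha in 1..12, and tr(v) to 2*cos(pi*beta/16), beta in 1..15, on each component of irreducible characters.
The two central values (-1)^alpha I and (-1)^beta I must be the same matrix, so alpha and beta share a parity.
count pairs: odd alpha (6 choices) x odd beta (8), plus even alpha (6) x even beta (7): 6*8 + 6*7 = 90.
components with irreducible characters: 90; plus the single component of reducible (abelian) characters: total 91.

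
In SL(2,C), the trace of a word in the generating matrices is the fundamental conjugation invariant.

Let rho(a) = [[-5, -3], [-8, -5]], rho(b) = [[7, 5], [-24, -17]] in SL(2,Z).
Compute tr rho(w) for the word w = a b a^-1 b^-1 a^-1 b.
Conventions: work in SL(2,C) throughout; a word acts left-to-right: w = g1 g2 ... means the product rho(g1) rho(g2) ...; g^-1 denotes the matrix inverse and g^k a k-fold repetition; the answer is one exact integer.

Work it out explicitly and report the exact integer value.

rho(a) = [[-5, -3], [-8, -5]]
... * rho(b) = [[7, 5], [-24, -17]]  ->  [[37, 26], [64, 45]]
... * rho(a^-1) = [[-5, 3], [8, -5]]  ->  [[23, -19], [40, -33]]
... * rho(b^-1) = [[-17, -5], [24, 7]]  ->  [[-847, -248], [-1472, -431]]
... * rho(a^-1) = [[-5, 3], [8, -5]]  ->  [[2251, -1301], [3912, -2261]]
... * rho(b) = [[7, 5], [-24, -17]]  ->  [[46981, 33372], [81648, 57997]]
tr = 46981 + 57997 = 104978

104978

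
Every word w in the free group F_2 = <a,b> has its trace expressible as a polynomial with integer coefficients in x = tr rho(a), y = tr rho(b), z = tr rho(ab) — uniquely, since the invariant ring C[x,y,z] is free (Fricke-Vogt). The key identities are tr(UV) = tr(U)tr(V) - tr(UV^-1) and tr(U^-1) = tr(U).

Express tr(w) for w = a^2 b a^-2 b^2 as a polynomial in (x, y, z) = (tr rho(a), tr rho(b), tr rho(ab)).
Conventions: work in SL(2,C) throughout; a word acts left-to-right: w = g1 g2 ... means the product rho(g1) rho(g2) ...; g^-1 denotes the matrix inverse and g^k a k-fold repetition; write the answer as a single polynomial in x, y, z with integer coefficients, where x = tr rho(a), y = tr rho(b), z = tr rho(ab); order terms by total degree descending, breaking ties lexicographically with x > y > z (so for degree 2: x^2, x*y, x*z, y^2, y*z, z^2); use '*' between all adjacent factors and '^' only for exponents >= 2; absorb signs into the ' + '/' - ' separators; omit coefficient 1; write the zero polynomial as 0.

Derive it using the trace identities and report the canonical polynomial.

trace(a^2 b) = trace(a) * trace(b a) - trace(b) = x*z - y
trace(a^2) = trace(a) * trace(a) - trace(1) = x^2 - 2
trace(a^2 b^2) = trace(b) * trace(a^2 b) - trace(a^2) = x*y*z - x^2 - y^2 + 2
trace(b^2 a^2 b) = trace(b) * trace(a^2 b^2) - trace(a^2 b) = x*y^2*z - x^2*y - y^3 - x*z + 3*y
trace(a b a b) = trace(a b) * trace(a b) - trace(1)   [split at repeated a] = z^2 - 2
trace(b a b^2 a) = trace(b) * trace(a b a b) - trace(a b a) = y*z^2 - x*z - y
trace(b a b) = trace(b) * trace(a b) - trace(a) = y*z - x
trace(b a b^2) = trace(b) * trace(b a b) - trace(b a) = y^2*z - x*y - z
trace(b^2 a^2 b a) = trace(a) * trace(b a b^2 a) - trace(b a b^2) = x*y*z^2 - x^2*z - y^2*z + z
trace(b^2 a^2 b a^-1) = trace(b^2 a^2 b) * trace(a) - trace(b^2 a^2 b a) = x^2*y^2*z - x^3*y - x*y^3 - x*y*z^2 + y^2*z + 3*x*y - z
trace(a^2 b a^-2 b^2) = trace(b^2 a^2 b a^-1) * trace(a) - trace(b^2 a^2 b) = x^3*y^2*z - x^4*y - x^2*y^3 - x^2*y*z^2 + 4*x^2*y + y^3 - 3*y

x^3*y^2*z - x^4*y - x^2*y^3 - x^2*y*z^2 + 4*x^2*y + y^3 - 3*y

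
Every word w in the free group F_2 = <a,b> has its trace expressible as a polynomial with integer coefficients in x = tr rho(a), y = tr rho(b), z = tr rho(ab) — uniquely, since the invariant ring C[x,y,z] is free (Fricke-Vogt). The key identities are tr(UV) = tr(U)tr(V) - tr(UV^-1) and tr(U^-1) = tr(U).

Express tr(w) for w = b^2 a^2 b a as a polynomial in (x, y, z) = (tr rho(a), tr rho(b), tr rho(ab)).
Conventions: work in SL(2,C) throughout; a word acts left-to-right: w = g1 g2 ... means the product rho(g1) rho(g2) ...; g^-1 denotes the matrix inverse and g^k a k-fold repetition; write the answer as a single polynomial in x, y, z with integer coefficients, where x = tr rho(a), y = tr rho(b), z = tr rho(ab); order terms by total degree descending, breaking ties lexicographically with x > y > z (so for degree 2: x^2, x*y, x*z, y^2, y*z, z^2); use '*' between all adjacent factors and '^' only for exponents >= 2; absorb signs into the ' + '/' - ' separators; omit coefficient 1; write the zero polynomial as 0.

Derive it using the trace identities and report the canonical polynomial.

trace(b a b a) = trace(b a) * trace(b a) - trace(1)   [split at a repeated b] = z^2 - 2
next, trace(b a b) = trace(b) * trace(a b) - trace(a)   [square of b] = y*z - x
trace(a^2 b a b) = trace(a) * trace(b a b a) - trace(b a b)   [square of a] = x*z^2 - y*z - x
next, trace(b a^2) = trace(a) * trace(b a) - trace(b)   [square of a] = x*z - y
next, trace(a^2 b a) = trace(a) * trace(b a^2) - trace(b a)   [square of a] = x^2*z - x*y - z
next, trace(b^2 a^2 b a) = trace(b) * trace(a^2 b a b) - trace(a^2 b a)   [square of b] = x*y*z^2 - x^2*z - y^2*z + z

x*y*z^2 - x^2*z - y^2*z + z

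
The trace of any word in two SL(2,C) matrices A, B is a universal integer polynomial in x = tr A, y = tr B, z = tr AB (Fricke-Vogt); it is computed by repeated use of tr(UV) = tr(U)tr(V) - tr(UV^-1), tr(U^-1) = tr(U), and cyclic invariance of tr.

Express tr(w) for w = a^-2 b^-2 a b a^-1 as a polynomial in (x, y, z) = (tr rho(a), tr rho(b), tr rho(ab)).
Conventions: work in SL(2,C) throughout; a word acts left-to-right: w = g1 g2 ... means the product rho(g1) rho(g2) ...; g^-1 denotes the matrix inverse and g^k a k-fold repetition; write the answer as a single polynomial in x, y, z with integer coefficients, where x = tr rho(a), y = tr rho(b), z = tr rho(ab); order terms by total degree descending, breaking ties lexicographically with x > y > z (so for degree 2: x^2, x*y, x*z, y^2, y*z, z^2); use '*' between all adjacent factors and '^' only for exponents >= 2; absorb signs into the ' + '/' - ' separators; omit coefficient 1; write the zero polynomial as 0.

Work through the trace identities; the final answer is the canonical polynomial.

-x^3*y^2*z + x^4*y + x^2*y^3 + x^2*y*z^2 + x*y^2*z - 5*x^2*y - y^3 - y*z^2 + x*z + 3*y

apply: trace(b a b) = trace(b) trace(a b) - trace(a) = y*z - x
use: trace(b a b a) = trace(a b) trace(a b) - trace(1)   [split at repeated a] = z^2 - 2
trace(a b a^-1 b) = trace(b a b) trace(a) - trace(b a b a) = x*y*z - x^2 - z^2 + 2
trace(a b a^-1 b^-1) = trace(a b a^-1) trace(b) - trace(a b a^-1 b) = -x*y*z + x^2 + y^2 + z^2 - 2
trace(b^-2 a b a^-1) = trace(a b a^-1 b^-1) trace(b) - trace(a b a^-1) = -x*y^2*z + x^2*y + y^3 + y*z^2 - 3*y
trace(b^-1 a) = trace(a) trace(b) - trace(a b) = x*y - z
trace(a^-1 b^-2 a b a^-1) = trace(b^-2 a b a^-1) trace(a) - trace(b^-2 a b) = -x^2*y^2*z + x^3*y + x*y^3 + x*y*z^2 - 4*x*y + z
apply: trace(a^-2 b^-2 a b a^-1) = trace(a^-1 b^-2 a b a^-1) trace(a) - trace(a^-1 b^-2 a b) = -x^3*y^2*z + x^4*y + x^2*y^3 + x^2*y*z^2 + x*y^2*z - 5*x^2*y - y^3 - y*z^2 + x*z + 3*y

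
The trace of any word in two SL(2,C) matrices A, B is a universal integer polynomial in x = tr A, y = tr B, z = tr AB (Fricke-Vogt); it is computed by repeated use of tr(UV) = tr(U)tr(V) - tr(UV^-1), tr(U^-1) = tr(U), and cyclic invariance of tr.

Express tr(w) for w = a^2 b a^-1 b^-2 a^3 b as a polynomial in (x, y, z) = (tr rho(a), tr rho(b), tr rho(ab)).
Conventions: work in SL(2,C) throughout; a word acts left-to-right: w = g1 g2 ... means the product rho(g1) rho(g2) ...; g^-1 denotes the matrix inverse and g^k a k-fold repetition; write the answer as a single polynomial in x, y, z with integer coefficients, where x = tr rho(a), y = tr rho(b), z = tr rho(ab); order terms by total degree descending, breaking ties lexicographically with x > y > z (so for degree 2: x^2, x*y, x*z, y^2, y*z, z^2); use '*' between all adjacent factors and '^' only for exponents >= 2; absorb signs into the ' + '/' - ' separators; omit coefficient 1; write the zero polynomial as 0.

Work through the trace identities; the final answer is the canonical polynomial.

tr(b a b a) = tr(b a)*tr(b a) - tr(1)   [split at repeated b] = z^2 - 2
tr(b a b) = tr(b)*tr(a b) - tr(a) = y*z - x
tr(b a^2 b a) = tr(a)*tr(b a b a) - tr(b a b) = x*z^2 - y*z - x
tr(b^2) = tr(b)*tr(b) - tr(1) = y^2 - 2
tr(b a^2 b) = tr(a)*tr(b^2 a) - tr(b^2) = x*y*z - x^2 - y^2 + 2
tr(a^2 b a^2 b) = tr(a)*tr(b a^2 b a) - tr(b a^2 b) = x^2*z^2 - 2*x*y*z + y^2 - 2
tr(a b a) = tr(a)*tr(b a) - tr(b) = x*z - y
tr(a^2 b a) = tr(a)*tr(a b a) - tr(a b) = x^2*z - x*y - z
tr(a b a b^2 a) = tr(b)*tr(a^2 b a b) - tr(a^2 b a) = x*y*z^2 - x^2*z - y^2*z + z
tr(a b a b^2) = tr(b)*tr(a b a b) - tr(a b a) = y*z^2 - x*z - y
tr(b^2 a^3 b a) = tr(a)*tr(a b a b^2 a) - tr(a b a b^2) = x^2*y*z^2 - x^3*z - x*y^2*z - y*z^2 + 2*x*z + y
tr(a b^3 a) = tr(b)*tr(a^2 b^2) - tr(a^2 b) = x*y^2*z - x^2*y - y^3 - x*z + 3*y
tr(a b^3) = tr(b)*tr(b a b) - tr(b a) = y^2*z - x*y - z
tr(b^2 a^3 b) = tr(a)*tr(a b^3 a) - tr(a b^3) = x^2*y^2*z - x^3*y - x*y^3 - x^2*z - y^2*z + 4*x*y + z
tr(b a^3 b a^2 b) = tr(a)*tr(b^2 a^3 b a) - tr(b^2 a^3 b) = x^3*y*z^2 - x^4*z - 2*x^2*y^2*z + x^3*y + x*y^3 - x*y*z^2 + 3*x^2*z + y^2*z - 3*x*y - z
tr(b a b a b a) = tr(a b a b)*tr(a b) - tr(b a)   [split at repeated a] = z^3 - 3*z
tr(b a b a^2 b a) = tr(a)*tr(b a b a b a) - tr(b a b a b) = x*z^3 - y*z^2 - 2*x*z + y
tr(b a b a^2 b) = tr(b)*tr(a b a^2 b) - tr(a b a^2) = x*y*z^2 - x^2*z - y^2*z + z
tr(b a^2 b a b a^2) = tr(a)*tr(b a b a^2 b a) - tr(b a b a^2 b) = x^2*z^3 - 2*x*y*z^2 - x^2*z + y^2*z + x*y - z
tr(b a^3 b a^2 b a) = tr(a)*tr(b a^2 b a b a^2) - tr(b a^2 b a b a) = x^3*z^3 - 2*x^2*y*z^2 - x^3*z + x*y^2*z - x*z^3 + x^2*y + y*z^2 + x*z - y
tr(a^3 b a^2 b a^-1 b) = tr(b a^3 b a^2 b)*tr(a) - tr(b a^3 b a^2 b a) = x^4*y*z^2 - x^5*z - 2*x^3*y^2*z - x^3*z^3 + x^4*y + x^2*y^3 + x^2*y*z^2 + 4*x^3*z + x*z^3 - 4*x^2*y - y*z^2 - 2*x*z + y
tr(b^-1 a^3 b a^2 b a^-1) = tr(a^3 b a^2 b a^-1)*tr(b) - tr(a^3 b a^2 b a^-1 b) = -x^4*y*z^2 + x^5*z + 2*x^3*y^2*z + x^3*z^3 - x^4*y - x^2*y^3 - 4*x^3*z - 2*x*y^2*z - x*z^3 + 4*x^2*y + y^3 + y*z^2 + 2*x*z - 3*y
tr(a^2 b a^-1 b^-2 a^3 b) = tr(b^-1 a^3 b a^2 b a^-1)*tr(b) - tr(b^-1 a^3 b a^2 b a^-1 b) = -x^4*y^2*z^2 + x^5*y*z + 2*x^3*y^3*z + x^3*y*z^3 - x^4*y^2 - x^2*y^4 - 4*x^3*y*z - 2*x*y^3*z - x*y*z^3 + 4*x^2*y^2 - x^2*z^2 + y^4 + y^2*z^2 + 4*x*y*z - 4*y^2 + 2

-x^4*y^2*z^2 + x^5*y*z + 2*x^3*y^3*z + x^3*y*z^3 - x^4*y^2 - x^2*y^4 - 4*x^3*y*z - 2*x*y^3*z - x*y*z^3 + 4*x^2*y^2 - x^2*z^2 + y^4 + y^2*z^2 + 4*x*y*z - 4*y^2 + 2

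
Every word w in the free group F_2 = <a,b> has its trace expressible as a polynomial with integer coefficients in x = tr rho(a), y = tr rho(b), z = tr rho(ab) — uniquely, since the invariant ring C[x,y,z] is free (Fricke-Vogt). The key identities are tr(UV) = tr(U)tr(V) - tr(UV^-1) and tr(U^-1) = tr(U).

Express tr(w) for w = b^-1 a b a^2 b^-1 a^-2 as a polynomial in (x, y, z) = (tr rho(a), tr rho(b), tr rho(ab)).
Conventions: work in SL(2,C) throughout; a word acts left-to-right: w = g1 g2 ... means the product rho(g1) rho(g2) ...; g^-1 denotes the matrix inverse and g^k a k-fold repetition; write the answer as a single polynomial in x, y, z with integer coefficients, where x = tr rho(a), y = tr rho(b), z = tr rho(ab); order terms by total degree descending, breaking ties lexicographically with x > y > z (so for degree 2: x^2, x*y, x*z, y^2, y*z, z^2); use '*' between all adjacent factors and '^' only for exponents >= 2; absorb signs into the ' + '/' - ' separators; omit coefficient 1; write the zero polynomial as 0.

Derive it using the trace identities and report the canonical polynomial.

x^3*y*z^2 - x^4*z - 2*x^2*y^2*z - x^2*z^3 + x^3*y + x*y^3 + x*y*z^2 + 4*x^2*z - 3*x*y - z

tr(a b a) = tr(a) * tr(b a) - tr(b)   [square of a] = x*z - y
tr(a b a b) = tr(b a) * tr(b a) - tr(1)   [split at a repeated b] = z^2 - 2
tr(b^-1 a b a) = tr(a b a) * tr(b) - tr(a b a b)   [inverse elimination on b] = x*y*z - y^2 - z^2 + 2
tr(a b a^2) = tr(a) * tr(a b a) - tr(a b)   [square of a] = x^2*z - x*y - z
tr(b a b) = tr(b) * tr(a b) - tr(a)   [square of b] = y*z - x
next, tr(b a^2 b a) = tr(a) * tr(b a b a) - tr(b a b)   [square of a] = x*z^2 - y*z - x
next, tr(b^2) = tr(b) * tr(b) - tr(1)   [square of b] = y^2 - 2
next, tr(b a^2 b) = tr(a) * tr(b^2 a) - tr(b^2)   [square of a] = x*y*z - x^2 - y^2 + 2
tr(a b a^2 b a) = tr(a) * tr(b a^2 b a) - tr(b a^2 b)   [square of a] = x^2*z^2 - 2*x*y*z + y^2 - 2
next, tr(b a b a b a) = tr(b a b a) * tr(b a) - tr(a b)   [split at a repeated b] = z^3 - 3*z
tr(b a b a b) = tr(b) * tr(a b a b) - tr(a b a)   [square of b] = y*z^2 - x*z - y
tr(a b a^2 b a b) = tr(a) * tr(b a b a b a) - tr(b a b a b)   [square of a] = x*z^3 - y*z^2 - 2*x*z + y
and tr(b^-1 a b a^2 b a) = tr(a b a^2 b a) * tr(b) - tr(a b a^2 b a b)   [inverse elimination on b] = x^2*y*z^2 - 2*x*y^2*z - x*z^3 + y^3 + y*z^2 + 2*x*z - 3*y
tr(a^-1 b^-1 a b a^2 b) = tr(b^-1 a b a^2 b) * tr(a) - tr(b^-1 a b a^2 b a)   [inverse elimination on a] = -x^2*y*z^2 + x^3*z + 2*x*y^2*z + x*z^3 - x^2*y - y^3 - y*z^2 - 3*x*z + 3*y
next, tr(a^-1 b^-1 a b a^2 b^-1) = tr(a^-1 b^-1 a b a^2) * tr(b) - tr(a^-1 b^-1 a b a^2 b)   [inverse elimination on b] = x^2*y*z^2 - x^3*z - x*y^2*z - x*z^3 + x^2*y + 3*x*z - y
tr(a b a^2 b^-1) = tr(a b a^2) * tr(b) - tr(a b a^2 b)   [inverse elimination on b] = x^2*y*z - x*y^2 - x*z^2 + x
tr(b^-1 a b a^2 b^-1) = tr(a b a^2 b^-1) * tr(b) - tr(a b a^2)   [inverse elimination on b] = x^2*y^2*z - x*y^3 - x*y*z^2 - x^2*z + 2*x*y + z
and tr(b^-1 a b a^2 b^-1 a^-2) = tr(a^-1 b^-1 a b a^2 b^-1) * tr(a) - tr(a^-1 b^-1 a b a^2 b^-1 a)   [inverse elimination on a] = x^3*y*z^2 - x^4*z - 2*x^2*y^2*z - x^2*z^3 + x^3*y + x*y^3 + x*y*z^2 + 4*x^2*z - 3*x*y - z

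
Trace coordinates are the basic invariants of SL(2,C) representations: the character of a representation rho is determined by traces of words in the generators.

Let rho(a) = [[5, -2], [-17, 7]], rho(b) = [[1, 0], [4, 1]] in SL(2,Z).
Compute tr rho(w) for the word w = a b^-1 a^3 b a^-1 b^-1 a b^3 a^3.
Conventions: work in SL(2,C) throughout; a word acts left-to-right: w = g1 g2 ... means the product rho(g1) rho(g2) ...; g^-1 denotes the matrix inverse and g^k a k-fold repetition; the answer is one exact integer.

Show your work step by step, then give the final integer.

-3874014148

rho(a) = [[5, -2], [-17, 7]]
... * rho(b^-1) = [[1, 0], [-4, 1]]  ->  [[13, -2], [-45, 7]]
... * rho(a) = [[5, -2], [-17, 7]]  ->  [[99, -40], [-344, 139]]
... * rho(a) = [[5, -2], [-17, 7]]  ->  [[1175, -478], [-4083, 1661]]
... * rho(a) = [[5, -2], [-17, 7]]  ->  [[14001, -5696], [-48652, 19793]]
... * rho(b) = [[1, 0], [4, 1]]  ->  [[-8783, -5696], [30520, 19793]]
... * rho(a^-1) = [[7, 2], [17, 5]]  ->  [[-158313, -46046], [550121, 160005]]
... * rho(b^-1) = [[1, 0], [-4, 1]]  ->  [[25871, -46046], [-89899, 160005]]
... * rho(a) = [[5, -2], [-17, 7]]  ->  [[912137, -374064], [-3169580, 1299833]]
... * rho(b) = [[1, 0], [4, 1]]  ->  [[-584119, -374064], [2029752, 1299833]]
... * rho(b) = [[1, 0], [4, 1]]  ->  [[-2080375, -374064], [7229084, 1299833]]
... * rho(b) = [[1, 0], [4, 1]]  ->  [[-3576631, -374064], [12428416, 1299833]]
... * rho(a) = [[5, -2], [-17, 7]]  ->  [[-11524067, 4534814], [40044919, -15758001]]
... * rho(a) = [[5, -2], [-17, 7]]  ->  [[-134712173, 54791832], [468110612, -190395845]]
... * rho(a) = [[5, -2], [-17, 7]]  ->  [[-1605022009, 652967170], [5577282425, -2268992139]]
tr = -1605022009 + -2268992139 = -3874014148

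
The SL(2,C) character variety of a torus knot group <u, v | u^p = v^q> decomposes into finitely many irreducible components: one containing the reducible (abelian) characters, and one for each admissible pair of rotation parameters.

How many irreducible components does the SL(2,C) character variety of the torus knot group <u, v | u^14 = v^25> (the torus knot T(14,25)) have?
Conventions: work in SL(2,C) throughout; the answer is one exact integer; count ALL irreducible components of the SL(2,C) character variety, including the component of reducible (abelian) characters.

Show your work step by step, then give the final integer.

157

For T(14,25): irreducibility forces the central element u^14 = v^25 to one of +I, -I.
This locks tr(u) to 2*cos(pi*alpha/14), alpha in 1..13, and tr(v) to 2*cos(pi*beta/25), beta in 1..24, on each component of irreducible characters.
u^14 = (-1)^alpha I and v^25 = (-1)^beta I must agree, so alpha and beta have equal parity.
Enumerate parity-matched pairs: 7*12 odd-odd plus 6*12 even-even gives 156.
components with irreducible characters: 156; plus the single component of reducible (abelian) characters: total 157.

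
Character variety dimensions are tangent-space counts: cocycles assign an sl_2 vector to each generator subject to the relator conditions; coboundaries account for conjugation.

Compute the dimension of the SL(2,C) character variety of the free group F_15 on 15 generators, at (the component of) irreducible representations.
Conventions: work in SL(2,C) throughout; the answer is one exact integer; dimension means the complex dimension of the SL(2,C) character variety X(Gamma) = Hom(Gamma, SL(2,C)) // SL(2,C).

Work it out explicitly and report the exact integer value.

Gamma = F_15 has 15 generators and no relators.
Z^1(Gamma, Ad rho) = (sl_2)^15: a cocycle is a free choice of one sl_2 vector per generator, so dim Z^1 = 3*15 = 45.
dim B^1 = 3: the coboundary map is injective because an irreducible image has centralizer 0 in sl_2.
dim H^1 = 45 - 3 = 42, which is dim X.

42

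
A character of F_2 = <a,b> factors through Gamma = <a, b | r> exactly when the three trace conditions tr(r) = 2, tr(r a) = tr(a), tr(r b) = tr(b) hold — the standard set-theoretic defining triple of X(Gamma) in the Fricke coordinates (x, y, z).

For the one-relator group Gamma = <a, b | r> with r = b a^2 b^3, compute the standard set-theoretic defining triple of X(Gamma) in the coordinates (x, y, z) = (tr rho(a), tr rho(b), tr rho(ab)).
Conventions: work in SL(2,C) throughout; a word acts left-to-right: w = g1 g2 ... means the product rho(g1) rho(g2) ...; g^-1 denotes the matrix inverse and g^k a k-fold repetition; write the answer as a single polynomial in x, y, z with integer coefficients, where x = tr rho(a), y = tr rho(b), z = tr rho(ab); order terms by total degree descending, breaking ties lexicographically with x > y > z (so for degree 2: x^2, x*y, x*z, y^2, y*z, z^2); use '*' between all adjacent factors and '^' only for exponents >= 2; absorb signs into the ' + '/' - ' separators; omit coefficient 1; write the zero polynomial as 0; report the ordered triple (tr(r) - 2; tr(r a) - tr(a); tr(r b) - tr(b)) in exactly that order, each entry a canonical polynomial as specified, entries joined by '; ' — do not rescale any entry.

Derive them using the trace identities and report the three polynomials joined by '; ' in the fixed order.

x*y^3*z - x^2*y^2 - y^4 - 2*x*y*z + x^2 + 4*y^2 - 4; x*y^2*z^2 - x^2*y*z - y^3*z - x*z^2 + 2*y*z; x*y^4*z - x^2*y^3 - y^5 - 3*x*y^2*z + 2*x^2*y + 5*y^3 + x*z - 6*y

reduce: trace(b a b) = trace(b) * trace(a b) - trace(a) = y*z - x
trace(b^3 a) = trace(b) * trace(b a b) - trace(b a) = y^2*z - x*y - z
reduce: trace(b^2) = trace(b) * trace(b) - trace(1) = y^2 - 2
reduce: trace(b^3) = trace(b) * trace(b^2) - trace(b) = y^3 - 3*y
so trace(a^2 b^3) = trace(a) * trace(b^3 a) - trace(b^3) = x*y^2*z - x^2*y - y^3 - x*z + 3*y
so trace(a^2 b) = trace(a) * trace(b a) - trace(b) = x*z - y
trace(a^2) = trace(a) * trace(a) - trace(1) = x^2 - 2
trace(a^2 b^2) = trace(b) * trace(a^2 b) - trace(a^2) = x*y*z - x^2 - y^2 + 2
reduce: trace(b a^2 b^3) = trace(b) * trace(a^2 b^3) - trace(a^2 b^2) = x*y^3*z - x^2*y^2 - y^4 - 2*x*y*z + x^2 + 4*y^2 - 2
trace(a b a b) = trace(b a) * trace(b a) - trace(1)   [split at a repeated b] = z^2 - 2
reduce: trace(a b a b^2) = trace(b) * trace(a b a b) - trace(a b a)   [square of b] = y*z^2 - x*z - y
reduce: trace(b^3 a b a) = trace(b) * trace(a b a b^2) - trace(a b a b)   [square of b] = y^2*z^2 - x*y*z - y^2 - z^2 + 2
reduce: trace(b^3 a b) = trace(b) * trace(b a b^2) - trace(b a b)   [square of b] = y^3*z - x*y^2 - 2*y*z + x
trace(b a^2 b^3 a) = trace(a) * trace(b^3 a b a) - trace(b^3 a b)   [square of a] = x*y^2*z^2 - x^2*y*z - y^3*z - x*z^2 + 2*y*z + x
trace(b^5 a) = trace(b) * trace(b^2 a b^2) - trace(b^2 a b) = y^4*z - x*y^3 - 3*y^2*z + 2*x*y + z
reduce: trace(b^4) = trace(b) * trace(b^3) - trace(b^2) = y^4 - 4*y^2 + 2
reduce: trace(b^5) = trace(b) * trace(b^4) - trace(b^3) = y^5 - 5*y^3 + 5*y
trace(b a^2 b^4) = trace(a) * trace(b^5 a) - trace(b^5) = x*y^4*z - x^2*y^3 - y^5 - 3*x*y^2*z + 2*x^2*y + 5*y^3 + x*z - 5*y
assemble the triple (trace(r) - 2; trace(r a) - x; trace(r b) - y)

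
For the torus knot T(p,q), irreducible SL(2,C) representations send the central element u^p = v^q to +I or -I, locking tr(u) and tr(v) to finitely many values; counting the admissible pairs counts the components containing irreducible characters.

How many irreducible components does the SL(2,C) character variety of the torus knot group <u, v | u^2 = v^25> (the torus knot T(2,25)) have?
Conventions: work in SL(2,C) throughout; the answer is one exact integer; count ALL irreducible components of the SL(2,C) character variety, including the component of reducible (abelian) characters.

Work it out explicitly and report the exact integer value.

13

In the torus knot group T(2,25), u^2 = v^25 is central, so an irreducible representation sends it to +I or -I (Schur).
This locks tr(u) to 2*cos(pi*alpha/2), alpha in 1..1, and tr(v) to 2*cos(pi*beta/25), beta in 1..24, on each component of irreducible characters.
Consistency of u^2 = (-1)^alpha I with v^25 = (-1)^beta I forces alpha = beta (mod 2).
Counting: 1 odd alphas x 12 odd betas + 0 even alphas x 12 even betas = 12 + 0 = 12.
Total: 12 irreducible-character components + 1 reducible (abelian) component = 13.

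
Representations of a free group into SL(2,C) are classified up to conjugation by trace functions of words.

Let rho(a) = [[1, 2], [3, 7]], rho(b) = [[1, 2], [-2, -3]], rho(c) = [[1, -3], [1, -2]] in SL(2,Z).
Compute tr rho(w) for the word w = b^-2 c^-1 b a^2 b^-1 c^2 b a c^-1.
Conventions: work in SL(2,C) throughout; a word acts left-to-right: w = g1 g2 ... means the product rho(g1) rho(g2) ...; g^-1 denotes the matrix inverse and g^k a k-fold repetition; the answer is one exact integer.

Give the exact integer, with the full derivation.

-1613626

rho(b^-1) = [[-3, -2], [2, 1]]
... * rho(b^-1) = [[-3, -2], [2, 1]]  ->  [[5, 4], [-4, -3]]
... * rho(c^-1) = [[-2, 3], [-1, 1]]  ->  [[-14, 19], [11, -15]]
... * rho(b) = [[1, 2], [-2, -3]]  ->  [[-52, -85], [41, 67]]
... * rho(a) = [[1, 2], [3, 7]]  ->  [[-307, -699], [242, 551]]
... * rho(a) = [[1, 2], [3, 7]]  ->  [[-2404, -5507], [1895, 4341]]
... * rho(b^-1) = [[-3, -2], [2, 1]]  ->  [[-3802, -699], [2997, 551]]
... * rho(c) = [[1, -3], [1, -2]]  ->  [[-4501, 12804], [3548, -10093]]
... * rho(c) = [[1, -3], [1, -2]]  ->  [[8303, -12105], [-6545, 9542]]
... * rho(b) = [[1, 2], [-2, -3]]  ->  [[32513, 52921], [-25629, -41716]]
... * rho(a) = [[1, 2], [3, 7]]  ->  [[191276, 435473], [-150777, -343270]]
... * rho(c^-1) = [[-2, 3], [-1, 1]]  ->  [[-818025, 1009301], [644824, -795601]]
tr = -818025 + -795601 = -1613626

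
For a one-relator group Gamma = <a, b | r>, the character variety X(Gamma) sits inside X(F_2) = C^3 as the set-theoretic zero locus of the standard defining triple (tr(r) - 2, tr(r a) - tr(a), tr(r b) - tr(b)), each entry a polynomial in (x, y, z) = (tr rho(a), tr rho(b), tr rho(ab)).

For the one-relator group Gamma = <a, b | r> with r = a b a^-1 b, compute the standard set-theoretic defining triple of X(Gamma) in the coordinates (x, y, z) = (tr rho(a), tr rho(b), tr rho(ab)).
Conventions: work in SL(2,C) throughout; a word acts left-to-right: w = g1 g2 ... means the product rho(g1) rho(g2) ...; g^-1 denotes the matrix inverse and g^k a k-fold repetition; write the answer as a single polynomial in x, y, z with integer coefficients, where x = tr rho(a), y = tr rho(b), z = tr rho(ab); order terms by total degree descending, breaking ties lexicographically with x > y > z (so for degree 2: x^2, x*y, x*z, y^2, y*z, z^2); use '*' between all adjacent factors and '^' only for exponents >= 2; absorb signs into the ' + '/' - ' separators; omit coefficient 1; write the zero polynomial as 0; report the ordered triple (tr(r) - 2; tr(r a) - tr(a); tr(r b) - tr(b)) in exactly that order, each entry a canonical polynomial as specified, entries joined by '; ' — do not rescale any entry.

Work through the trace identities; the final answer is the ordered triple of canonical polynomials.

x*y*z - x^2 - z^2; x^2*y*z - x^3 - x*y^2 - x*z^2 + y*z + 2*x; x*y^2*z - x^2*y - y*z^2

trace(b a b) = trace(b) * trace(a b) - trace(a) = y*z - x
reduce: trace(b a b a) = trace(b a) * trace(b a) - trace(1) = z^2 - 2
trace(a b a^-1 b) = trace(b a b) * trace(a) - trace(b a b a) = x*y*z - x^2 - z^2 + 2
reduce: trace(b^2) = trace(b) * trace(b) - trace(1)  (reduce the b square) = y^2 - 2
trace(b a^2 b) = trace(a) * trace(b^2 a) - trace(b^2)  (reduce the a square) = x*y*z - x^2 - y^2 + 2
reduce: trace(b a^2 b a) = trace(a) * trace(b a b a) - trace(b a b)  (reduce the a square) = x*z^2 - y*z - x
reduce: trace(a b a^-1 b a) = trace(b a^2 b) * trace(a) - trace(b a^2 b a)  (eliminate a^-1) = x^2*y*z - x^3 - x*y^2 - x*z^2 + y*z + 3*x
trace(b^2 a b) = trace(b) * trace(b a b) - trace(b a) = y^2*z - x*y - z
trace(a b a) = trace(a) * trace(b a) - trace(b) = x*z - y
so trace(b^2 a b a) = trace(b) * trace(a b a b) - trace(a b a) = y*z^2 - x*z - y
trace(a b a^-1 b^2) = trace(b^2 a b) * trace(a) - trace(b^2 a b a) = x*y^2*z - x^2*y - y*z^2 + y
assemble the triple (trace(r) - 2; trace(r a) - x; trace(r b) - y)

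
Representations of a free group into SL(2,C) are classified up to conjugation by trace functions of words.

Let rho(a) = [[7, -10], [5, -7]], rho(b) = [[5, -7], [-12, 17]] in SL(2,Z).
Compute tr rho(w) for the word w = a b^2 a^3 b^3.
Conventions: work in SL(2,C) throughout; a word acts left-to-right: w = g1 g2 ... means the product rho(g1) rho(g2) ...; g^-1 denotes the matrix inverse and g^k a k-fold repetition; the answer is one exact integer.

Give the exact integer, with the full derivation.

rho(a) = [[7, -10], [5, -7]]
... * rho(b) = [[5, -7], [-12, 17]]  ->  [[155, -219], [109, -154]]
... * rho(b) = [[5, -7], [-12, 17]]  ->  [[3403, -4808], [2393, -3381]]
... * rho(a) = [[7, -10], [5, -7]]  ->  [[-219, -374], [-154, -263]]
... * rho(a) = [[7, -10], [5, -7]]  ->  [[-3403, 4808], [-2393, 3381]]
... * rho(a) = [[7, -10], [5, -7]]  ->  [[219, 374], [154, 263]]
... * rho(b) = [[5, -7], [-12, 17]]  ->  [[-3393, 4825], [-2386, 3393]]
... * rho(b) = [[5, -7], [-12, 17]]  ->  [[-74865, 105776], [-52646, 74383]]
... * rho(b) = [[5, -7], [-12, 17]]  ->  [[-1643637, 2322247], [-1155826, 1633033]]
tr = -1643637 + 1633033 = -10604

-10604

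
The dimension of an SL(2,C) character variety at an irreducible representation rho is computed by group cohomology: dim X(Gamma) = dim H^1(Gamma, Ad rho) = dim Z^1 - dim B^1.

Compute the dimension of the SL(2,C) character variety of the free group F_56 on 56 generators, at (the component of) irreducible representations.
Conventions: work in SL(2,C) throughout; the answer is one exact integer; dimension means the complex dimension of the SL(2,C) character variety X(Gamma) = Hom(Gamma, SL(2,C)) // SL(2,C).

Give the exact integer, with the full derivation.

The free group F_56: 56 generators, no relators.
So Z^1 = (sl_2)^56 in full: dim Z^1 = 168.
At an irreducible rho the centralizer of the image in sl_2 is 0, so the coboundary map sl_2 -> Z^1 is injective: dim B^1 = 3.
Therefore dim X = 168 - 3 = 165.

165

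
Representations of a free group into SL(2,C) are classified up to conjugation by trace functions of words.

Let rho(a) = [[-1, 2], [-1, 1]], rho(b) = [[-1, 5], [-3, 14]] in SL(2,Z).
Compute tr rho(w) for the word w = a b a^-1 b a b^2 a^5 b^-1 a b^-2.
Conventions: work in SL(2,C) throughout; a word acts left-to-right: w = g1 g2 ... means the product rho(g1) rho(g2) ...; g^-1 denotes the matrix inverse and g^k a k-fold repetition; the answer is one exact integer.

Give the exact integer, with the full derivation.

-1835344

rho(a) = [[-1, 2], [-1, 1]]
... * rho(b) = [[-1, 5], [-3, 14]]  ->  [[-5, 23], [-2, 9]]
... * rho(a^-1) = [[1, -2], [1, -1]]  ->  [[18, -13], [7, -5]]
... * rho(b) = [[-1, 5], [-3, 14]]  ->  [[21, -92], [8, -35]]
... * rho(a) = [[-1, 2], [-1, 1]]  ->  [[71, -50], [27, -19]]
... * rho(b) = [[-1, 5], [-3, 14]]  ->  [[79, -345], [30, -131]]
... * rho(b) = [[-1, 5], [-3, 14]]  ->  [[956, -4435], [363, -1684]]
... * rho(a) = [[-1, 2], [-1, 1]]  ->  [[3479, -2523], [1321, -958]]
... * rho(a) = [[-1, 2], [-1, 1]]  ->  [[-956, 4435], [-363, 1684]]
... * rho(a) = [[-1, 2], [-1, 1]]  ->  [[-3479, 2523], [-1321, 958]]
... * rho(a) = [[-1, 2], [-1, 1]]  ->  [[956, -4435], [363, -1684]]
... * rho(a) = [[-1, 2], [-1, 1]]  ->  [[3479, -2523], [1321, -958]]
... * rho(b^-1) = [[14, -5], [3, -1]]  ->  [[41137, -14872], [15620, -5647]]
... * rho(a) = [[-1, 2], [-1, 1]]  ->  [[-26265, 67402], [-9973, 25593]]
... * rho(b^-1) = [[14, -5], [3, -1]]  ->  [[-165504, 63923], [-62843, 24272]]
... * rho(b^-1) = [[14, -5], [3, -1]]  ->  [[-2125287, 763597], [-806986, 289943]]
tr = -2125287 + 289943 = -1835344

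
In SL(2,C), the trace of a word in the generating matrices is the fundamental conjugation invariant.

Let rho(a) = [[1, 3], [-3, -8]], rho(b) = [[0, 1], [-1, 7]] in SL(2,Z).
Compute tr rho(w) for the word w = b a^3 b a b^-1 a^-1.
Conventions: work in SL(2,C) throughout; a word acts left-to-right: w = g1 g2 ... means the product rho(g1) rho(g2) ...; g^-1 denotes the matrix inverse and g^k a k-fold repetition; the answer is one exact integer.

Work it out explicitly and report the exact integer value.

rho(b) = [[0, 1], [-1, 7]]
... * rho(a) = [[1, 3], [-3, -8]]  ->  [[-3, -8], [-22, -59]]
... * rho(a) = [[1, 3], [-3, -8]]  ->  [[21, 55], [155, 406]]
... * rho(a) = [[1, 3], [-3, -8]]  ->  [[-144, -377], [-1063, -2783]]
... * rho(b) = [[0, 1], [-1, 7]]  ->  [[377, -2783], [2783, -20544]]
... * rho(a) = [[1, 3], [-3, -8]]  ->  [[8726, 23395], [64415, 172701]]
... * rho(b^-1) = [[7, -1], [1, 0]]  ->  [[84477, -8726], [623606, -64415]]
... * rho(a^-1) = [[-8, -3], [3, 1]]  ->  [[-701994, -262157], [-5182093, -1935233]]
tr = -701994 + -1935233 = -2637227

-2637227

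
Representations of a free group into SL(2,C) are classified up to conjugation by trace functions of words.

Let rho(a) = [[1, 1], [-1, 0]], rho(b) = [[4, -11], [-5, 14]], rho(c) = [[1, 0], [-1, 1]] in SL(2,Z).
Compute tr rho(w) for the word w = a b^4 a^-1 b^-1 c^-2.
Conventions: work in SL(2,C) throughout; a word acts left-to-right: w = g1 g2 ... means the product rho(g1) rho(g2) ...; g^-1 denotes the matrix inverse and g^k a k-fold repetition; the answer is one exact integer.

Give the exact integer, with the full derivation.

rho(a) = [[1, 1], [-1, 0]]
... * rho(b) = [[4, -11], [-5, 14]]  ->  [[-1, 3], [-4, 11]]
... * rho(b) = [[4, -11], [-5, 14]]  ->  [[-19, 53], [-71, 198]]
... * rho(b) = [[4, -11], [-5, 14]]  ->  [[-341, 951], [-1274, 3553]]
... * rho(b) = [[4, -11], [-5, 14]]  ->  [[-6119, 17065], [-22861, 63756]]
... * rho(a^-1) = [[0, -1], [1, 1]]  ->  [[17065, 23184], [63756, 86617]]
... * rho(b^-1) = [[14, 11], [5, 4]]  ->  [[354830, 280451], [1325669, 1047784]]
... * rho(c^-1) = [[1, 0], [1, 1]]  ->  [[635281, 280451], [2373453, 1047784]]
... * rho(c^-1) = [[1, 0], [1, 1]]  ->  [[915732, 280451], [3421237, 1047784]]
tr = 915732 + 1047784 = 1963516

1963516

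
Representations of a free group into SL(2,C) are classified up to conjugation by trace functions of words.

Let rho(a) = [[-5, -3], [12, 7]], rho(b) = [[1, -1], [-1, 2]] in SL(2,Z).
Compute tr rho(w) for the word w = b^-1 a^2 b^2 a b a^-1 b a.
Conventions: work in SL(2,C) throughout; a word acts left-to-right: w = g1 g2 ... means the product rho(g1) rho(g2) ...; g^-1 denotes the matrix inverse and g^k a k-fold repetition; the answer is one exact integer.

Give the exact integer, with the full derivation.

rho(b^-1) = [[2, 1], [1, 1]]
... * rho(a) = [[-5, -3], [12, 7]]  ->  [[2, 1], [7, 4]]
... * rho(a) = [[-5, -3], [12, 7]]  ->  [[2, 1], [13, 7]]
... * rho(b) = [[1, -1], [-1, 2]]  ->  [[1, 0], [6, 1]]
... * rho(b) = [[1, -1], [-1, 2]]  ->  [[1, -1], [5, -4]]
... * rho(a) = [[-5, -3], [12, 7]]  ->  [[-17, -10], [-73, -43]]
... * rho(b) = [[1, -1], [-1, 2]]  ->  [[-7, -3], [-30, -13]]
... * rho(a^-1) = [[7, 3], [-12, -5]]  ->  [[-13, -6], [-54, -25]]
... * rho(b) = [[1, -1], [-1, 2]]  ->  [[-7, 1], [-29, 4]]
... * rho(a) = [[-5, -3], [12, 7]]  ->  [[47, 28], [193, 115]]
tr = 47 + 115 = 162

162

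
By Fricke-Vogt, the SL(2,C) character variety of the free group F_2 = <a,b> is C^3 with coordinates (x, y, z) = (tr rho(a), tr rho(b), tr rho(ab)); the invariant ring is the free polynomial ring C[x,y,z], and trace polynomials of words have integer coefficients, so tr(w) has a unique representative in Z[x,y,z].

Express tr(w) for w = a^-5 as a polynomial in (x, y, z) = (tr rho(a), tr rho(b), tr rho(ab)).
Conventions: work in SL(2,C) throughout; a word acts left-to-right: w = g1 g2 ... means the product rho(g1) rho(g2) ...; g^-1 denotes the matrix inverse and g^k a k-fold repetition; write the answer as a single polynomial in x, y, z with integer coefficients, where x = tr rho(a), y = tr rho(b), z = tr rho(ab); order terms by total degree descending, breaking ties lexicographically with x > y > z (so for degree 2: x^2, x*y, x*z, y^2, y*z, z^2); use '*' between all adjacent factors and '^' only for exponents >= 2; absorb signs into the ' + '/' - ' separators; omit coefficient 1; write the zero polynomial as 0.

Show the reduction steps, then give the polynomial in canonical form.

x^5 - 5*x^3 + 5*x

tr(a^-1) = tr(a) = x
tr(a^-2) = tr(a^-1) tr(a) - tr(1) = x^2 - 2
tr(a^-3) = tr(a^-2) tr(a) - tr(a^-1) = x^3 - 3*x
and tr(a^-4) = tr(a^-3) tr(a) - tr(a^-2) = x^4 - 4*x^2 + 2
tr(a^-5) = tr(a^-4) tr(a) - tr(a^-3) = x^5 - 5*x^3 + 5*x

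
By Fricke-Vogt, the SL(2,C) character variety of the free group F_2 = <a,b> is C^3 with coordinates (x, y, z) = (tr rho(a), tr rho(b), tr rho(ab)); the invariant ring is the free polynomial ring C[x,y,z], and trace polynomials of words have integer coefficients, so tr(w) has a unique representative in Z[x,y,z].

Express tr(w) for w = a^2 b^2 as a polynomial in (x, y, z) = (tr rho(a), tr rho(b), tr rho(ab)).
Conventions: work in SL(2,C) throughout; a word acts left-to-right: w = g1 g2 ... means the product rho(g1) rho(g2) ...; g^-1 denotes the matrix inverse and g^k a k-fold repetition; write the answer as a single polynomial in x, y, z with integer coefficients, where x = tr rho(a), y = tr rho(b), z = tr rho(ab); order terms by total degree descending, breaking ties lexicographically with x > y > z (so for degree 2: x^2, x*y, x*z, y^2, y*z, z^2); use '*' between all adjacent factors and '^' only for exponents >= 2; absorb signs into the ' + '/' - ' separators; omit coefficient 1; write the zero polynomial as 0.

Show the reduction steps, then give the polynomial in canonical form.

tr(b^2 a) = tr(b) tr(a b) - tr(a) = y*z - x
tr(b^2) = tr(b) tr(b) - tr(1) = y^2 - 2
tr(a^2 b^2) = tr(a) tr(b^2 a) - tr(b^2) = x*y*z - x^2 - y^2 + 2

x*y*z - x^2 - y^2 + 2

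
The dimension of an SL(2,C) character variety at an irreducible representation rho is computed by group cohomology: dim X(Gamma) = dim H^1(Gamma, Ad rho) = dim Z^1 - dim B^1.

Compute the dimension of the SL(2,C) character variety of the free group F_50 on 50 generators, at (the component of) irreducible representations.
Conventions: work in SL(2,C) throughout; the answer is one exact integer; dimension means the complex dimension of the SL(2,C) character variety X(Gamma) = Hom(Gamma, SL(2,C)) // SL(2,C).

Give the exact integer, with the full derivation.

147

Gamma = F_50 has 50 generators and no relators.
So Z^1 = (sl_2)^50 in full: dim Z^1 = 150.
dim B^1 = 3: the coboundary map is injective because an irreducible image has centralizer 0 in sl_2.
dim X = dim H^1 = dim Z^1 - dim B^1 = 150 - 3 = 147.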